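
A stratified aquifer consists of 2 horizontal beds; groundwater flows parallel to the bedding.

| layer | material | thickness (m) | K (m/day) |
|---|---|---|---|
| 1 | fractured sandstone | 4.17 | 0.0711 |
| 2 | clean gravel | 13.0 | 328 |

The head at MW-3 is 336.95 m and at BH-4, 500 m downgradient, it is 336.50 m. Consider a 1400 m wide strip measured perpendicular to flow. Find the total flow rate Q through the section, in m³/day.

5370

Flow is parallel to layering, so each bed carries its own Darcy discharge and the transmissivities add.
Σ(K_i·b_i) = 0.0711×4.17 + 328×13.0 = 4264 m²/day.
Hydraulic gradient i = (336.95 − 336.50) / 500 = 0.45 / 500 = 0.0009000.
Q = Σ(K_i·b_i) · W · i = 4264 × 1400 × 0.0009000 = 5373 m³/day.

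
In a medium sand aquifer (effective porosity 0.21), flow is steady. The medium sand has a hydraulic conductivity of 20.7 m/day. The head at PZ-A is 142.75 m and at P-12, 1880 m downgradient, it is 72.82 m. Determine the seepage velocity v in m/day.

Hydraulic gradient i = (142.75 − 72.82) / 1880 = 69.93 / 1880 = 0.03720.
Darcy flux q = K · i = 20.70 × 0.03720 = 0.7700 m/day.
Seepage velocity v = q / n_e = 0.7700 / 0.21 = 3.667 m/day.

3.67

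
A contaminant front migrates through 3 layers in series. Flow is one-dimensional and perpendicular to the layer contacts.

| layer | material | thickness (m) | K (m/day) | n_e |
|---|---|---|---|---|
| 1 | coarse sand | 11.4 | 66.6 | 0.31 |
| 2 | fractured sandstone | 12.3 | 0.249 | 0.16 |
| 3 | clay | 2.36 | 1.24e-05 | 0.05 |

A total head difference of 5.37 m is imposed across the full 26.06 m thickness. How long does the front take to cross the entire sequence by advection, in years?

With flow normal to the layers, continuity requires the same specific discharge q through every layer.
Σ(b_i/K_i) = 11.4/66.6 + 12.3/0.249 + 2.36/1.24e-05 = 1.904e+05 d.
q = Δh / Σ(b_i/K_i) = 5.37 / 1.904e+05 = 2.821e-05 m/day.
In each layer the seepage velocity is v_i = q/n_i, so the layer transit time is t_i = b_i·n_i / q:
  layer 1 (coarse sand): t_1 = 11.4 × 0.31 / 2.821e-05 = 1.253e+05 d
  layer 2 (fractured sandstone): t_2 = 12.3 × 0.16 / 2.821e-05 = 69768 d
  layer 3 (clay): t_3 = 2.36 × 0.05 / 2.821e-05 = 4183 d
Total t = Σ t_i = 1.992e+05 days = 545.5 years.

545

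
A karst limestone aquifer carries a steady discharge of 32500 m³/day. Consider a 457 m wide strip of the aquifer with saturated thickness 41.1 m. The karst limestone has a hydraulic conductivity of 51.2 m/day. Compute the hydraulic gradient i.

0.0338

Cross-sectional area A = 457 × 41.1 = 18783 m².
From Q = K·A·i, i = Q / (K·A) = 32500 / (51.20 × 18783) = 0.03380.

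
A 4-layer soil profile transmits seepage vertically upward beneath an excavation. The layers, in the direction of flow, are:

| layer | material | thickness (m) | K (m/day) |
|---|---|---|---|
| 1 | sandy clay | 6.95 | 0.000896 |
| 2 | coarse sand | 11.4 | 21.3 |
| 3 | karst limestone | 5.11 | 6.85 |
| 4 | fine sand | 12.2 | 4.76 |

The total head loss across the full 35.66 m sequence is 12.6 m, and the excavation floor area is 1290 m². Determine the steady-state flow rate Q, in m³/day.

2.09

Flow is perpendicular to layering, so the layers act in series and the equivalent K is the thickness-weighted harmonic mean.
Total thickness L = 6.95 + 11.4 + 5.11 + 12.2 = 35.66 m.
Σ(b_i/K_i) = 6.95/0.000896 + 11.4/21.3 + 5.11/6.85 + 12.2/4.76 = 7761 d.
K_eq = L / Σ(b_i/K_i) = 35.66 / 7761 = 0.004595 m/day.
Q = K_eq · A · (Δh/L) = 0.004595 × 1290 × (12.6/35.66) = 2.094 m³/day.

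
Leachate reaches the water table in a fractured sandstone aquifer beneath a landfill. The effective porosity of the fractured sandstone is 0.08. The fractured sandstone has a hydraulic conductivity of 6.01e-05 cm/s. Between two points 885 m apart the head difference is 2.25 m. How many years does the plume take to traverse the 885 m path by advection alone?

1470

Convert K: 6.01e-05 cm/s × 864 = 0.05193 m/day.
Hydraulic gradient i = Δh / L = 2.25 / 885 = 0.002542.
Darcy flux q = K · i = 0.05193 × 0.002542 = 0.0001320 m/day.
Seepage velocity v = q / n_e = 0.0001320 / 0.08 = 0.001650 m/day.
Travel time t = L / v = 885 / 0.001650 = 5.363e+05 days = 1468 years.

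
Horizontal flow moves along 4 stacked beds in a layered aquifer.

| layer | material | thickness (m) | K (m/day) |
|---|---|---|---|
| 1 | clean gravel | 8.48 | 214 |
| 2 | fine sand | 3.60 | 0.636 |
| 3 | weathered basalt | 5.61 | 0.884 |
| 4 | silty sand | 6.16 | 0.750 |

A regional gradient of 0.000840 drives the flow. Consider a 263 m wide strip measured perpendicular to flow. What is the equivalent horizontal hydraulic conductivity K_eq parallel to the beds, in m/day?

76.6

Flow is parallel to layering, so each bed carries its own Darcy discharge and the transmissivities add.
Σ(K_i·b_i) = 214×8.48 + 0.636×3.60 + 0.884×5.61 + 0.750×6.16 = 1827 m²/day.
Total thickness b = 23.85 m, so K_eq = Σ(K_i·b_i)/b = 76.59 m/day.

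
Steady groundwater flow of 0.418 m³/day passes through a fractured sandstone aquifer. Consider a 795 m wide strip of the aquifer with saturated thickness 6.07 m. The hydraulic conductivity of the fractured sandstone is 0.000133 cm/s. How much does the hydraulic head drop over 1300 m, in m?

0.980

Convert K: 0.000133 cm/s × 864 = 0.1149 m/day.
Cross-sectional area A = 795 × 6.07 = 4826 m².
From Q = K·A·i, i = Q / (K·A) = 0.418 / (0.1149 × 4826) = 0.0007538.
Head loss Δh = i · L = 0.0007538 × 1300 = 0.9799 m.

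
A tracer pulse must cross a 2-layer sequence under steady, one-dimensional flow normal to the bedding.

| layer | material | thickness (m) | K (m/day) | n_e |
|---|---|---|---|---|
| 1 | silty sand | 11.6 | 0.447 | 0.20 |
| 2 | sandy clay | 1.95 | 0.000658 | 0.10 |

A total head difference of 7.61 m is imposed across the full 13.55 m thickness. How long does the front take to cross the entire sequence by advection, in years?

With flow normal to the layers, continuity requires the same specific discharge q through every layer.
Σ(b_i/K_i) = 11.6/0.447 + 1.95/0.000658 = 2989 d.
q = Δh / Σ(b_i/K_i) = 7.61 / 2989 = 0.002546 m/day.
In each layer the seepage velocity is v_i = q/n_i, so the layer transit time is t_i = b_i·n_i / q:
  layer 1 (silty sand): t_1 = 11.6 × 0.20 / 0.002546 = 911.4 d
  layer 2 (sandy clay): t_2 = 1.95 × 0.10 / 0.002546 = 76.60 d
Total t = Σ t_i = 988.0 days = 2.705 years.

2.70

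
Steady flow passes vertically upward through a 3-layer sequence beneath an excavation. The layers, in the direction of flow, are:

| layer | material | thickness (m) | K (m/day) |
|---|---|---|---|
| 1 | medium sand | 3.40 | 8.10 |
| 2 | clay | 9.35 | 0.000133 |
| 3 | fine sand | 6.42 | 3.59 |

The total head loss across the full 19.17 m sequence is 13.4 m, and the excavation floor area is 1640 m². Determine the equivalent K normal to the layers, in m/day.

Flow is perpendicular to layering, so the layers act in series and the equivalent K is the thickness-weighted harmonic mean.
Total thickness L = 3.40 + 9.35 + 6.42 = 19.17 m.
Σ(b_i/K_i) = 3.40/8.10 + 9.35/0.000133 + 6.42/3.59 = 70303 d.
K_eq = L / Σ(b_i/K_i) = 19.17 / 70303 = 0.0002727 m/day.

0.000273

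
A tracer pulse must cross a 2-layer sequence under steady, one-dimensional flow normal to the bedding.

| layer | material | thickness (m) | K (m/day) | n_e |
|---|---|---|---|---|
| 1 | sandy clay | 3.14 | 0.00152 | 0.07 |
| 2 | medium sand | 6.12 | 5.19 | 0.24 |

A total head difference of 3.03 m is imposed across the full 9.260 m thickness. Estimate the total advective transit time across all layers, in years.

3.15

With flow normal to the layers, continuity requires the same specific discharge q through every layer.
Σ(b_i/K_i) = 3.14/0.00152 + 6.12/5.19 = 2067 d.
q = Δh / Σ(b_i/K_i) = 3.03 / 2067 = 0.001466 m/day.
In each layer the seepage velocity is v_i = q/n_i, so the layer transit time is t_i = b_i·n_i / q:
  layer 1 (sandy clay): t_1 = 3.14 × 0.07 / 0.001466 = 149.9 d
  layer 2 (medium sand): t_2 = 6.12 × 0.24 / 0.001466 = 1002 d
Total t = Σ t_i = 1152 days = 3.154 years.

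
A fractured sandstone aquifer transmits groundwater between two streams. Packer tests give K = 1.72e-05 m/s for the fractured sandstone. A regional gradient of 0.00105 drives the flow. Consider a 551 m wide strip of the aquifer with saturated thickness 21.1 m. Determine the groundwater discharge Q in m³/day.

Convert K: 1.72e-05 m/s × 86400 = 1.486 m/day.
Cross-sectional area A = 551 × 21.1 = 11626 m².
Hydraulic gradient i = 0.00105.
Darcy's law: Q = K · A · i = 1.486 × 11626 × 0.001050 = 18.14 m³/day.

18.1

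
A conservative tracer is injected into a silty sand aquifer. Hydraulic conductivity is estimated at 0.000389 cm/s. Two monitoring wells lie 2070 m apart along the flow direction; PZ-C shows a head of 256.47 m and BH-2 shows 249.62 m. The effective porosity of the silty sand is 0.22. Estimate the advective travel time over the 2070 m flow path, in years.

Convert K: 0.000389 cm/s × 864 = 0.3361 m/day.
Hydraulic gradient i = (256.47 − 249.62) / 2070 = 6.85 / 2070 = 0.003309.
Darcy flux q = K · i = 0.3361 × 0.003309 = 0.001112 m/day.
Seepage velocity v = q / n_e = 0.001112 / 0.22 = 0.005055 m/day.
Travel time t = L / v = 2070 / 0.005055 = 4.095e+05 days = 1121 years.

1120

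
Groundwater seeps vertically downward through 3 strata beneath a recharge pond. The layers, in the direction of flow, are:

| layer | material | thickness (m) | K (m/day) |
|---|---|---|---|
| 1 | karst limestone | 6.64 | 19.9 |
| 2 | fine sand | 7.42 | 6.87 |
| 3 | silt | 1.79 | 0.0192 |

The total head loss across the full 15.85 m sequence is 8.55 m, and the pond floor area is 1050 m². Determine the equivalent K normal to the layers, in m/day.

0.167

Flow is perpendicular to layering, so the layers act in series and the equivalent K is the thickness-weighted harmonic mean.
Total thickness L = 6.64 + 7.42 + 1.79 = 15.85 m.
Σ(b_i/K_i) = 6.64/19.9 + 7.42/6.87 + 1.79/0.0192 = 94.64 d.
K_eq = L / Σ(b_i/K_i) = 15.85 / 94.64 = 0.1675 m/day.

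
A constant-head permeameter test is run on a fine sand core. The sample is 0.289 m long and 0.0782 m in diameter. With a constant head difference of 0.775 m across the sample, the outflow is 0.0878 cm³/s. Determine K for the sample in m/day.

0.589

Cross-sectional area A = π·(d/2)² = π × (0.0782/2)² = 0.004803 m².
Convert discharge: 0.0878 cm³/s = 8.780e-08 m³/s.
Darcy's law rearranged: K = Q·L / (A·Δh) = 8.780e-08 × 0.289 / (0.004803 × 0.775) = 6.817e-06 m/s = 0.5890 m/day.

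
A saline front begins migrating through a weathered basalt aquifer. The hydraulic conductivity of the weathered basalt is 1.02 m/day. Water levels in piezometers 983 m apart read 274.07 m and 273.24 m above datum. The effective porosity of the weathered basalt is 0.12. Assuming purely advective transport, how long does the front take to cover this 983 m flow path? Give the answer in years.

Hydraulic gradient i = (274.07 − 273.24) / 983 = 0.83 / 983 = 0.0008444.
Darcy flux q = K · i = 1.020 × 0.0008444 = 0.0008612 m/day.
Seepage velocity v = q / n_e = 0.0008612 / 0.12 = 0.007177 m/day.
Travel time t = L / v = 983 / 0.007177 = 1.370e+05 days = 375.0 years.

375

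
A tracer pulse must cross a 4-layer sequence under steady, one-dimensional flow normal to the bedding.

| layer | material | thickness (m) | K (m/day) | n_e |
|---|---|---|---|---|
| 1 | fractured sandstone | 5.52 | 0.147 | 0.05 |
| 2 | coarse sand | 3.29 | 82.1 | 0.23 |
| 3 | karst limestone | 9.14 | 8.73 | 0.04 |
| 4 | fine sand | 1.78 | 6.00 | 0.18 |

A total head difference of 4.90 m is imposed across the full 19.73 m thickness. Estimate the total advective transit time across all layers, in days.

13.7

With flow normal to the layers, continuity requires the same specific discharge q through every layer.
Σ(b_i/K_i) = 5.52/0.147 + 3.29/82.1 + 9.14/8.73 + 1.78/6.00 = 38.93 d.
q = Δh / Σ(b_i/K_i) = 4.90 / 38.93 = 0.1259 m/day.
In each layer the seepage velocity is v_i = q/n_i, so the layer transit time is t_i = b_i·n_i / q:
  layer 1 (fractured sandstone): t_1 = 5.52 × 0.05 / 0.1259 = 2.193 d
  layer 2 (coarse sand): t_2 = 3.29 × 0.23 / 0.1259 = 6.013 d
  layer 3 (karst limestone): t_3 = 9.14 × 0.04 / 0.1259 = 2.905 d
  layer 4 (fine sand): t_4 = 1.78 × 0.18 / 0.1259 = 2.546 d
Total t = Σ t_i = 13.66 days.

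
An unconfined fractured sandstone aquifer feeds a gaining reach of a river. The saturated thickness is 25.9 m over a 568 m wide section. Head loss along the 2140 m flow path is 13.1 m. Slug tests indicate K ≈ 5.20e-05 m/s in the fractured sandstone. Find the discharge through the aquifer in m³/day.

Convert K: 5.20e-05 m/s × 86400 = 4.493 m/day.
Cross-sectional area A = 568 × 25.9 = 14711 m².
Hydraulic gradient i = Δh / L = 13.1 / 2140 = 0.006121.
Darcy's law: Q = K · A · i = 4.493 × 14711 × 0.006121 = 404.6 m³/day.

405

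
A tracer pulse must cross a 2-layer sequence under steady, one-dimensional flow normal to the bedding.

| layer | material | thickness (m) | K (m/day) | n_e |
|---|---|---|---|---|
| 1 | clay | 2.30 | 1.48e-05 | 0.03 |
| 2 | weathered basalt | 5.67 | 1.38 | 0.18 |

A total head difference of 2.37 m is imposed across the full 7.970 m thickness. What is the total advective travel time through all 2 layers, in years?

196

With flow normal to the layers, continuity requires the same specific discharge q through every layer.
Σ(b_i/K_i) = 2.30/1.48e-05 + 5.67/1.38 = 1.554e+05 d.
q = Δh / Σ(b_i/K_i) = 2.37 / 1.554e+05 = 1.525e-05 m/day.
In each layer the seepage velocity is v_i = q/n_i, so the layer transit time is t_i = b_i·n_i / q:
  layer 1 (clay): t_1 = 2.30 × 0.03 / 1.525e-05 = 4525 d
  layer 2 (weathered basalt): t_2 = 5.67 × 0.18 / 1.525e-05 = 66924 d
Total t = Σ t_i = 71449 days = 195.6 years.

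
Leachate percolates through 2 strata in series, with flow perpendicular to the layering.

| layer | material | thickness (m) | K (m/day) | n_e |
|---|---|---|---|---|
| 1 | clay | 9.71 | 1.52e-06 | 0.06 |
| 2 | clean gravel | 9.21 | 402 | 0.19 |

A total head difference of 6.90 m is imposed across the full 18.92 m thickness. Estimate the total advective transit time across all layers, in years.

With flow normal to the layers, continuity requires the same specific discharge q through every layer.
Σ(b_i/K_i) = 9.71/1.52e-06 + 9.21/402 = 6.388e+06 d.
q = Δh / Σ(b_i/K_i) = 6.90 / 6.388e+06 = 1.080e-06 m/day.
In each layer the seepage velocity is v_i = q/n_i, so the layer transit time is t_i = b_i·n_i / q:
  layer 1 (clay): t_1 = 9.71 × 0.06 / 1.080e-06 = 5.394e+05 d
  layer 2 (clean gravel): t_2 = 9.21 × 0.19 / 1.080e-06 = 1.620e+06 d
Total t = Σ t_i = 2.159e+06 days = 5912 years.

5910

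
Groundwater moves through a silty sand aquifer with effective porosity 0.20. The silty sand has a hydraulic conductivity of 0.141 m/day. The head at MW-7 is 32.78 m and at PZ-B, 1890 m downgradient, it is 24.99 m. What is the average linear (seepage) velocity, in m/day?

0.00291

Hydraulic gradient i = (32.78 − 24.99) / 1890 = 7.79 / 1890 = 0.004122.
Darcy flux q = K · i = 0.1410 × 0.004122 = 0.0005812 m/day.
Seepage velocity v = q / n_e = 0.0005812 / 0.20 = 0.002906 m/day.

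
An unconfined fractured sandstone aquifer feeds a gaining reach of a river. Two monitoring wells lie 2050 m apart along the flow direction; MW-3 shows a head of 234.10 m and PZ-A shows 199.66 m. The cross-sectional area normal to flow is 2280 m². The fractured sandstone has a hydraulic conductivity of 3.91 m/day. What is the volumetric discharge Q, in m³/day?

150

Hydraulic gradient i = (234.10 − 199.66) / 2050 = 34.44 / 2050 = 0.01680.
Darcy's law: Q = K · A · i = 3.910 × 2280 × 0.01680 = 149.8 m³/day.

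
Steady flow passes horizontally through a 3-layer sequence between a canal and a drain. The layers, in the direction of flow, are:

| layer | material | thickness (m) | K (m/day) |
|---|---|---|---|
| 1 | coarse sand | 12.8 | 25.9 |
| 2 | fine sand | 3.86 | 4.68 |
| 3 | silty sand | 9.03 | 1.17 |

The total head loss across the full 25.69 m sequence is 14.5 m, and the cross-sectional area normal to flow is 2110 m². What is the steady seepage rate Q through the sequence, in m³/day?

Flow is perpendicular to layering, so the layers act in series and the equivalent K is the thickness-weighted harmonic mean.
Total thickness L = 12.8 + 3.86 + 9.03 = 25.69 m.
Σ(b_i/K_i) = 12.8/25.9 + 3.86/4.68 + 9.03/1.17 = 9.037 d.
K_eq = L / Σ(b_i/K_i) = 25.69 / 9.037 = 2.843 m/day.
Q = K_eq · A · (Δh/L) = 2.843 × 2110 × (14.5/25.69) = 3386 m³/day.

3390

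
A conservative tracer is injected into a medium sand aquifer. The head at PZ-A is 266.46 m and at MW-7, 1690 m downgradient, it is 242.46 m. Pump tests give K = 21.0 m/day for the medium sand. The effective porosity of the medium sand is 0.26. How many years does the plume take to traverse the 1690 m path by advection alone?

Hydraulic gradient i = (266.46 − 242.46) / 1690 = 24 / 1690 = 0.01420.
Darcy flux q = K · i = 21.00 × 0.01420 = 0.2982 m/day.
Seepage velocity v = q / n_e = 0.2982 / 0.26 = 1.147 m/day.
Travel time t = L / v = 1690 / 1.147 = 1473 days = 4.034 years.

4.03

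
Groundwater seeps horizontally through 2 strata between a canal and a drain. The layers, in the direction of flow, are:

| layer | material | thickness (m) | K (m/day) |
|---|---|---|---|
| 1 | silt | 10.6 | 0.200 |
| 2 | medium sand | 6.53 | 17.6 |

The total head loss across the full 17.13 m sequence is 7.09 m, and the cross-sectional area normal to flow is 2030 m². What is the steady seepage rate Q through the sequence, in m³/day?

270

Flow is perpendicular to layering, so the layers act in series and the equivalent K is the thickness-weighted harmonic mean.
Total thickness L = 10.6 + 6.53 = 17.13 m.
Σ(b_i/K_i) = 10.6/0.200 + 6.53/17.6 = 53.37 d.
K_eq = L / Σ(b_i/K_i) = 17.13 / 53.37 = 0.3210 m/day.
Q = K_eq · A · (Δh/L) = 0.3210 × 2030 × (7.09/17.13) = 269.7 m³/day.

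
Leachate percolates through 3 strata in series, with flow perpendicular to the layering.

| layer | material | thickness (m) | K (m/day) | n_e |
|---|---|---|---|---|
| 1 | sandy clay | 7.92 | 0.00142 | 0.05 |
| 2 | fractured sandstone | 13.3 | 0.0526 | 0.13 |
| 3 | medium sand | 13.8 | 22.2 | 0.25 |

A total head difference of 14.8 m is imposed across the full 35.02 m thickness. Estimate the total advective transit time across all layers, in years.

6.01

With flow normal to the layers, continuity requires the same specific discharge q through every layer.
Σ(b_i/K_i) = 7.92/0.00142 + 13.3/0.0526 + 13.8/22.2 = 5831 d.
q = Δh / Σ(b_i/K_i) = 14.8 / 5831 = 0.002538 m/day.
In each layer the seepage velocity is v_i = q/n_i, so the layer transit time is t_i = b_i·n_i / q:
  layer 1 (sandy clay): t_1 = 7.92 × 0.05 / 0.002538 = 156.0 d
  layer 2 (fractured sandstone): t_2 = 13.3 × 0.13 / 0.002538 = 681.2 d
  layer 3 (medium sand): t_3 = 13.8 × 0.25 / 0.002538 = 1359 d
Total t = Σ t_i = 2196 days = 6.014 years.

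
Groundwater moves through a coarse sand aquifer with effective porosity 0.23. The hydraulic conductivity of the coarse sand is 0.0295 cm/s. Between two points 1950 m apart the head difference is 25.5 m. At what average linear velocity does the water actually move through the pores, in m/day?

Convert K: 0.0295 cm/s × 864 = 25.49 m/day.
Hydraulic gradient i = Δh / L = 25.5 / 1950 = 0.01308.
Darcy flux q = K · i = 25.49 × 0.01308 = 0.3333 m/day.
Seepage velocity v = q / n_e = 0.3333 / 0.23 = 1.449 m/day.

1.45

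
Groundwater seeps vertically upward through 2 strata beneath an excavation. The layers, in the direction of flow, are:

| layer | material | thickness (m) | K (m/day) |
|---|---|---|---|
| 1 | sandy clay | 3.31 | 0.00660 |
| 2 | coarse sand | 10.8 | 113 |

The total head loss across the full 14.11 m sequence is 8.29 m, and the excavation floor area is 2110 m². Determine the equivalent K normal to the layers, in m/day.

0.0281

Flow is perpendicular to layering, so the layers act in series and the equivalent K is the thickness-weighted harmonic mean.
Total thickness L = 3.31 + 10.8 = 14.11 m.
Σ(b_i/K_i) = 3.31/0.00660 + 10.8/113 = 501.6 d.
K_eq = L / Σ(b_i/K_i) = 14.11 / 501.6 = 0.02813 m/day.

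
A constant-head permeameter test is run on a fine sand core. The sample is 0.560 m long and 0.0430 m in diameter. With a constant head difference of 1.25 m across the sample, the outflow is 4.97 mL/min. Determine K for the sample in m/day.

Cross-sectional area A = π·(d/2)² = π × (0.0430/2)² = 0.001452 m².
Convert discharge: 4.97 mL/min = 8.283e-08 m³/s.
Darcy's law rearranged: K = Q·L / (A·Δh) = 8.283e-08 × 0.560 / (0.001452 × 1.25) = 2.555e-05 m/s = 2.208 m/day.

2.21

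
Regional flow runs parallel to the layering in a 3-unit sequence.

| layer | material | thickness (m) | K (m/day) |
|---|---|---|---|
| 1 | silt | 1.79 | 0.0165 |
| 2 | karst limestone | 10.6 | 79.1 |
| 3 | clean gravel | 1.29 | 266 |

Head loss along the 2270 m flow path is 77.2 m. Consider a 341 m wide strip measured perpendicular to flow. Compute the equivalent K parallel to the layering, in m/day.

Flow is parallel to layering, so each bed carries its own Darcy discharge and the transmissivities add.
Σ(K_i·b_i) = 0.0165×1.79 + 79.1×10.6 + 266×1.29 = 1182 m²/day.
Total thickness b = 13.68 m, so K_eq = Σ(K_i·b_i)/b = 86.38 m/day.

86.4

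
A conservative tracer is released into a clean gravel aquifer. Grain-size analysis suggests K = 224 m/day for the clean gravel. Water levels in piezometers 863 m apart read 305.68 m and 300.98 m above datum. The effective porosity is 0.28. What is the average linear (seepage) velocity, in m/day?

Hydraulic gradient i = (305.68 − 300.98) / 863 = 4.7 / 863 = 0.005446.
Darcy flux q = K · i = 224.0 × 0.005446 = 1.220 m/day.
Seepage velocity v = q / n_e = 1.220 / 0.28 = 4.357 m/day.

4.36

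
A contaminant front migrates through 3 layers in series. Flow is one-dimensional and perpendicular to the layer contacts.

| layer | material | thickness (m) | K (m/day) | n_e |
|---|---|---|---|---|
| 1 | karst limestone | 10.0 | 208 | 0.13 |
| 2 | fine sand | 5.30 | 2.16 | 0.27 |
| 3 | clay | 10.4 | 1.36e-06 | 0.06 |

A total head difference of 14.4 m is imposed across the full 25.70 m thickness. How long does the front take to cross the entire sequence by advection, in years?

4880

With flow normal to the layers, continuity requires the same specific discharge q through every layer.
Σ(b_i/K_i) = 10.0/208 + 5.30/2.16 + 10.4/1.36e-06 = 7.647e+06 d.
q = Δh / Σ(b_i/K_i) = 14.4 / 7.647e+06 = 1.883e-06 m/day.
In each layer the seepage velocity is v_i = q/n_i, so the layer transit time is t_i = b_i·n_i / q:
  layer 1 (karst limestone): t_1 = 10.0 × 0.13 / 1.883e-06 = 6.904e+05 d
  layer 2 (fine sand): t_2 = 5.30 × 0.27 / 1.883e-06 = 7.599e+05 d
  layer 3 (clay): t_3 = 10.4 × 0.06 / 1.883e-06 = 3.314e+05 d
Total t = Σ t_i = 1.782e+06 days = 4878 years.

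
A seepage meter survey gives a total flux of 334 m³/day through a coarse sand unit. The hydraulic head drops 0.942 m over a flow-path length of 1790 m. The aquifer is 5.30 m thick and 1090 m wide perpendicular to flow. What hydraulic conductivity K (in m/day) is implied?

110

Cross-sectional area A = 1090 × 5.30 = 5777 m².
Hydraulic gradient i = Δh / L = 0.942 / 1790 = 0.0005263.
From Q = K·A·i, K = Q / (A·i) = 334 / (5777 × 0.0005263) = 109.9 m/day.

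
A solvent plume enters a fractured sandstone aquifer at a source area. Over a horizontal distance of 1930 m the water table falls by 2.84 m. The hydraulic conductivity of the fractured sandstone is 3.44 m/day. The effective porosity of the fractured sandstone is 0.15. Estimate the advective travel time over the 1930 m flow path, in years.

157

Hydraulic gradient i = Δh / L = 2.84 / 1930 = 0.001472.
Darcy flux q = K · i = 3.440 × 0.001472 = 0.005062 m/day.
Seepage velocity v = q / n_e = 0.005062 / 0.15 = 0.03375 m/day.
Travel time t = L / v = 1930 / 0.03375 = 57191 days = 156.6 years.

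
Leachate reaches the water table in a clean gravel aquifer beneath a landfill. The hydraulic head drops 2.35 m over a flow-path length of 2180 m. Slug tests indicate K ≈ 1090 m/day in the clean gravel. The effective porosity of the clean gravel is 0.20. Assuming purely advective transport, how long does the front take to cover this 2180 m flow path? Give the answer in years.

1.02

Hydraulic gradient i = Δh / L = 2.35 / 2180 = 0.001078.
Darcy flux q = K · i = 1090 × 0.001078 = 1.175 m/day.
Seepage velocity v = q / n_e = 1.175 / 0.20 = 5.875 m/day.
Travel time t = L / v = 2180 / 5.875 = 371.1 days = 1.016 years.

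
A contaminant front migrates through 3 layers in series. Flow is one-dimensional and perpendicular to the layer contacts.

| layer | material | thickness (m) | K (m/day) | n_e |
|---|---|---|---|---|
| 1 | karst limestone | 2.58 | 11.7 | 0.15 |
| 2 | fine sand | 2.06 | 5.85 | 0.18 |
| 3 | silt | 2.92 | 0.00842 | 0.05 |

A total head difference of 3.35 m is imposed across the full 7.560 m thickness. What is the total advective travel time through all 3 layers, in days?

93.7

With flow normal to the layers, continuity requires the same specific discharge q through every layer.
Σ(b_i/K_i) = 2.58/11.7 + 2.06/5.85 + 2.92/0.00842 = 347.4 d.
q = Δh / Σ(b_i/K_i) = 3.35 / 347.4 = 0.009644 m/day.
In each layer the seepage velocity is v_i = q/n_i, so the layer transit time is t_i = b_i·n_i / q:
  layer 1 (karst limestone): t_1 = 2.58 × 0.15 / 0.009644 = 40.13 d
  layer 2 (fine sand): t_2 = 2.06 × 0.18 / 0.009644 = 38.45 d
  layer 3 (silt): t_3 = 2.92 × 0.05 / 0.009644 = 15.14 d
Total t = Σ t_i = 93.72 days.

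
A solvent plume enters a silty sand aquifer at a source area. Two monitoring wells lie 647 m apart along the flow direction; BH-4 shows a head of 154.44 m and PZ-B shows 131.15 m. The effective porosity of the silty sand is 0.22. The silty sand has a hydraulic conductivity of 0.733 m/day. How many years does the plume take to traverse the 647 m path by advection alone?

14.8

Hydraulic gradient i = (154.44 − 131.15) / 647 = 23.29 / 647 = 0.03600.
Darcy flux q = K · i = 0.7330 × 0.03600 = 0.02639 m/day.
Seepage velocity v = q / n_e = 0.02639 / 0.22 = 0.1199 m/day.
Travel time t = L / v = 647 / 0.1199 = 5395 days = 14.77 years.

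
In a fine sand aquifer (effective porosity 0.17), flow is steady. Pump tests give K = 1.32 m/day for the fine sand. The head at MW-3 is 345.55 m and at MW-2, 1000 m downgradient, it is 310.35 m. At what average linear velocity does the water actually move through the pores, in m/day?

Hydraulic gradient i = (345.55 − 310.35) / 1000 = 35.2 / 1000 = 0.03520.
Darcy flux q = K · i = 1.320 × 0.03520 = 0.04646 m/day.
Seepage velocity v = q / n_e = 0.04646 / 0.17 = 0.2733 m/day.

0.273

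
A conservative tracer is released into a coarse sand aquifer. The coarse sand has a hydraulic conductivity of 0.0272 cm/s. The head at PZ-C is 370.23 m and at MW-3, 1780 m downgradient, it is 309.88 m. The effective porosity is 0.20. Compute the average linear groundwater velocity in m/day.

3.98

Convert K: 0.0272 cm/s × 864 = 23.50 m/day.
Hydraulic gradient i = (370.23 − 309.88) / 1780 = 60.35 / 1780 = 0.03390.
Darcy flux q = K · i = 23.50 × 0.03390 = 0.7968 m/day.
Seepage velocity v = q / n_e = 0.7968 / 0.20 = 3.984 m/day.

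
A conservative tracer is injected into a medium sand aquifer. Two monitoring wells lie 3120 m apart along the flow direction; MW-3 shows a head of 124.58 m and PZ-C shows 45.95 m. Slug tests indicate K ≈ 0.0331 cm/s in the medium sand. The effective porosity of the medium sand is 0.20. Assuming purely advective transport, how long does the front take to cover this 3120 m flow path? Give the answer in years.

Convert K: 0.0331 cm/s × 864 = 28.60 m/day.
Hydraulic gradient i = (124.58 − 45.95) / 3120 = 78.63 / 3120 = 0.02520.
Darcy flux q = K · i = 28.60 × 0.02520 = 0.7207 m/day.
Seepage velocity v = q / n_e = 0.7207 / 0.20 = 3.604 m/day.
Travel time t = L / v = 3120 / 3.604 = 865.8 days = 2.370 years.

2.37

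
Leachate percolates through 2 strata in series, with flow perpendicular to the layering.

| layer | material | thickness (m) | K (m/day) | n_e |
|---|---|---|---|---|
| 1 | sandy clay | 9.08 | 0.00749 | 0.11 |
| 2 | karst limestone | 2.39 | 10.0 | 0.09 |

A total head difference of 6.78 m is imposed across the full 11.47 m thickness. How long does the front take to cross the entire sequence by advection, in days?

With flow normal to the layers, continuity requires the same specific discharge q through every layer.
Σ(b_i/K_i) = 9.08/0.00749 + 2.39/10.0 = 1213 d.
q = Δh / Σ(b_i/K_i) = 6.78 / 1213 = 0.005592 m/day.
In each layer the seepage velocity is v_i = q/n_i, so the layer transit time is t_i = b_i·n_i / q:
  layer 1 (sandy clay): t_1 = 9.08 × 0.11 / 0.005592 = 178.6 d
  layer 2 (karst limestone): t_2 = 2.39 × 0.09 / 0.005592 = 38.47 d
Total t = Σ t_i = 217.1 days.

217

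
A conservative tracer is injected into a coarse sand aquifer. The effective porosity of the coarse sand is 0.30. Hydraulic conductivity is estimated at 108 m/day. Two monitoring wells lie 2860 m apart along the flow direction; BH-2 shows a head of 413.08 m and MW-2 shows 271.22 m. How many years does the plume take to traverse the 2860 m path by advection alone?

0.439

Hydraulic gradient i = (413.08 − 271.22) / 2860 = 141.86 / 2860 = 0.04960.
Darcy flux q = K · i = 108.0 × 0.04960 = 5.357 m/day.
Seepage velocity v = q / n_e = 5.357 / 0.30 = 17.86 m/day.
Travel time t = L / v = 2860 / 17.86 = 160.2 days = 0.4385 years.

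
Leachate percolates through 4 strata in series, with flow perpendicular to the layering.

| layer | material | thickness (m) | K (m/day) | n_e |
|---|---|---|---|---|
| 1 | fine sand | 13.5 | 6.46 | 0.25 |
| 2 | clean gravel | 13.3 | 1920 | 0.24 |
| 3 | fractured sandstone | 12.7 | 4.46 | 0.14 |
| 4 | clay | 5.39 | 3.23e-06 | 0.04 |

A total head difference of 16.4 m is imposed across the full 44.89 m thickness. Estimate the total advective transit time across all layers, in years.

With flow normal to the layers, continuity requires the same specific discharge q through every layer.
Σ(b_i/K_i) = 13.5/6.46 + 13.3/1920 + 12.7/4.46 + 5.39/3.23e-06 = 1.669e+06 d.
q = Δh / Σ(b_i/K_i) = 16.4 / 1.669e+06 = 9.828e-06 m/day.
In each layer the seepage velocity is v_i = q/n_i, so the layer transit time is t_i = b_i·n_i / q:
  layer 1 (fine sand): t_1 = 13.5 × 0.25 / 9.828e-06 = 3.434e+05 d
  layer 2 (clean gravel): t_2 = 13.3 × 0.24 / 9.828e-06 = 3.248e+05 d
  layer 3 (fractured sandstone): t_3 = 12.7 × 0.14 / 9.828e-06 = 1.809e+05 d
  layer 4 (clay): t_4 = 5.39 × 0.04 / 9.828e-06 = 21938 d
Total t = Σ t_i = 8.711e+05 days = 2385 years.

2380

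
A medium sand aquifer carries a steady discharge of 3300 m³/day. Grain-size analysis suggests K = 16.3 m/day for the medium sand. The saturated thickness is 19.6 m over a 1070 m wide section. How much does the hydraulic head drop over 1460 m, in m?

Cross-sectional area A = 1070 × 19.6 = 20972 m².
From Q = K·A·i, i = Q / (K·A) = 3300 / (16.30 × 20972) = 0.009654.
Head loss Δh = i · L = 0.009654 × 1460 = 14.09 m.

14.1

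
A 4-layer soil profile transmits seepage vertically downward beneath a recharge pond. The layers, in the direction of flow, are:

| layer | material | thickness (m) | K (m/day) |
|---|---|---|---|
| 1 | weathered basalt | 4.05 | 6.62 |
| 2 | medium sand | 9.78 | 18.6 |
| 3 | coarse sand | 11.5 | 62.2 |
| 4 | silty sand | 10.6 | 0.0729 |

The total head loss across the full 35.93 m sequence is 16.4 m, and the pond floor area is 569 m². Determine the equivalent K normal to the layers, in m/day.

0.245

Flow is perpendicular to layering, so the layers act in series and the equivalent K is the thickness-weighted harmonic mean.
Total thickness L = 4.05 + 9.78 + 11.5 + 10.6 = 35.93 m.
Σ(b_i/K_i) = 4.05/6.62 + 9.78/18.6 + 11.5/62.2 + 10.6/0.0729 = 146.7 d.
K_eq = L / Σ(b_i/K_i) = 35.93 / 146.7 = 0.2449 m/day.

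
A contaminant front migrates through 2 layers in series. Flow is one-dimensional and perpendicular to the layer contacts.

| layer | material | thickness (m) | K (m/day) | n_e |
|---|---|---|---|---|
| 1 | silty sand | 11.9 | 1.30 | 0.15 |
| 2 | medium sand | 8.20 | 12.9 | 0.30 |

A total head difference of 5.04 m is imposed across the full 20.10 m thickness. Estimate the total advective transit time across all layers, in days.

8.25

With flow normal to the layers, continuity requires the same specific discharge q through every layer.
Σ(b_i/K_i) = 11.9/1.30 + 8.20/12.9 = 9.790 d.
q = Δh / Σ(b_i/K_i) = 5.04 / 9.790 = 0.5148 m/day.
In each layer the seepage velocity is v_i = q/n_i, so the layer transit time is t_i = b_i·n_i / q:
  layer 1 (silty sand): t_1 = 11.9 × 0.15 / 0.5148 = 3.467 d
  layer 2 (medium sand): t_2 = 8.20 × 0.30 / 0.5148 = 4.778 d
Total t = Σ t_i = 8.245 days.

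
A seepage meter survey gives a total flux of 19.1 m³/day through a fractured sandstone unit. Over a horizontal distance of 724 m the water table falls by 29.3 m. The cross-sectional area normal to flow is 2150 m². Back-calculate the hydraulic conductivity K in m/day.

0.220

Hydraulic gradient i = Δh / L = 29.3 / 724 = 0.04047.
From Q = K·A·i, K = Q / (A·i) = 19.1 / (2150 × 0.04047) = 0.2195 m/day.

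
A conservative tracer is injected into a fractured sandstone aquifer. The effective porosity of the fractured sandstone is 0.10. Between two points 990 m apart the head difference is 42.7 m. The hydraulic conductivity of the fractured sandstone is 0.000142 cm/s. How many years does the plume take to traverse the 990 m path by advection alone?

51.2

Convert K: 0.000142 cm/s × 864 = 0.1227 m/day.
Hydraulic gradient i = Δh / L = 42.7 / 990 = 0.04313.
Darcy flux q = K · i = 0.1227 × 0.04313 = 0.005292 m/day.
Seepage velocity v = q / n_e = 0.005292 / 0.10 = 0.05292 m/day.
Travel time t = L / v = 990 / 0.05292 = 18709 days = 51.22 years.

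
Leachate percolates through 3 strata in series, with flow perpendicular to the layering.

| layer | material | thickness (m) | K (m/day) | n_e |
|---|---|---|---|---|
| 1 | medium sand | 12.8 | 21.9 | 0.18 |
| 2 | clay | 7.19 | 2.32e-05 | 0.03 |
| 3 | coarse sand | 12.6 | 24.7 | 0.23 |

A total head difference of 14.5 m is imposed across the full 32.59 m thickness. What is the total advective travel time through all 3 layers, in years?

317

With flow normal to the layers, continuity requires the same specific discharge q through every layer.
Σ(b_i/K_i) = 12.8/21.9 + 7.19/2.32e-05 + 12.6/24.7 = 3.099e+05 d.
q = Δh / Σ(b_i/K_i) = 14.5 / 3.099e+05 = 4.679e-05 m/day.
In each layer the seepage velocity is v_i = q/n_i, so the layer transit time is t_i = b_i·n_i / q:
  layer 1 (medium sand): t_1 = 12.8 × 0.18 / 4.679e-05 = 49244 d
  layer 2 (clay): t_2 = 7.19 × 0.03 / 4.679e-05 = 4610 d
  layer 3 (coarse sand): t_3 = 12.6 × 0.23 / 4.679e-05 = 61940 d
Total t = Σ t_i = 1.158e+05 days = 317.0 years.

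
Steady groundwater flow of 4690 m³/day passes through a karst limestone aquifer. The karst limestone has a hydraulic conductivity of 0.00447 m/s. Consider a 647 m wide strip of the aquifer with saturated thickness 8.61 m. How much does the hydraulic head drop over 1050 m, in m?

2.29

Convert K: 0.00447 m/s × 86400 = 386.2 m/day.
Cross-sectional area A = 647 × 8.61 = 5571 m².
From Q = K·A·i, i = Q / (K·A) = 4690 / (386.2 × 5571) = 0.002180.
Head loss Δh = i · L = 0.002180 × 1050 = 2.289 m.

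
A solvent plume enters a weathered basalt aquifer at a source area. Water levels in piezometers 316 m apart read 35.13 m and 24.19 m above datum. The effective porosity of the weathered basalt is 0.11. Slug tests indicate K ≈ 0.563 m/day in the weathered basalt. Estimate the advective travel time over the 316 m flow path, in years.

4.88

Hydraulic gradient i = (35.13 − 24.19) / 316 = 10.94 / 316 = 0.03462.
Darcy flux q = K · i = 0.5630 × 0.03462 = 0.01949 m/day.
Seepage velocity v = q / n_e = 0.01949 / 0.11 = 0.1772 m/day.
Travel time t = L / v = 316 / 0.1772 = 1783 days = 4.883 years.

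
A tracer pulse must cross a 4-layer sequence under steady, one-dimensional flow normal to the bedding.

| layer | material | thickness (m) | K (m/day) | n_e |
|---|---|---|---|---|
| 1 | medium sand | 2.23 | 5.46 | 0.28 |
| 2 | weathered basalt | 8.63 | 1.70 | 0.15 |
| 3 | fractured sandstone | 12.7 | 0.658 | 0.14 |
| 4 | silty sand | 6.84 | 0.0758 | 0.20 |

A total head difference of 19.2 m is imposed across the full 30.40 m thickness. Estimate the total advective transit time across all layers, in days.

30.3

With flow normal to the layers, continuity requires the same specific discharge q through every layer.
Σ(b_i/K_i) = 2.23/5.46 + 8.63/1.70 + 12.7/0.658 + 6.84/0.0758 = 115.0 d.
q = Δh / Σ(b_i/K_i) = 19.2 / 115.0 = 0.1669 m/day.
In each layer the seepage velocity is v_i = q/n_i, so the layer transit time is t_i = b_i·n_i / q:
  layer 1 (medium sand): t_1 = 2.23 × 0.28 / 0.1669 = 3.741 d
  layer 2 (weathered basalt): t_2 = 8.63 × 0.15 / 0.1669 = 7.755 d
  layer 3 (fractured sandstone): t_3 = 12.7 × 0.14 / 0.1669 = 10.65 d
  layer 4 (silty sand): t_4 = 6.84 × 0.20 / 0.1669 = 8.195 d
Total t = Σ t_i = 30.34 days.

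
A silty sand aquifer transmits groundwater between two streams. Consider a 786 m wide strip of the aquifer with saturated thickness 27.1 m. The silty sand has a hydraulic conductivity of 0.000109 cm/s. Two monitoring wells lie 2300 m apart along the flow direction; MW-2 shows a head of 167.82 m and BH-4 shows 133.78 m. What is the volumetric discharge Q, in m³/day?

29.7

Convert K: 0.000109 cm/s × 864 = 0.09418 m/day.
Cross-sectional area A = 786 × 27.1 = 21301 m².
Hydraulic gradient i = (167.82 − 133.78) / 2300 = 34.04 / 2300 = 0.01480.
Darcy's law: Q = K · A · i = 0.09418 × 21301 × 0.01480 = 29.69 m³/day.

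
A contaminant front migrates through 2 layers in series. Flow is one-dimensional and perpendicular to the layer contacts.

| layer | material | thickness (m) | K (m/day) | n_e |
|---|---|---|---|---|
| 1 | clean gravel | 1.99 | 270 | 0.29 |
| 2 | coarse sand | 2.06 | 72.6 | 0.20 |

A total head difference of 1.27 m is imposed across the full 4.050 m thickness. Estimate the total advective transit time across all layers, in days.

With flow normal to the layers, continuity requires the same specific discharge q through every layer.
Σ(b_i/K_i) = 1.99/270 + 2.06/72.6 = 0.03575 d.
q = Δh / Σ(b_i/K_i) = 1.27 / 0.03575 = 35.53 m/day.
In each layer the seepage velocity is v_i = q/n_i, so the layer transit time is t_i = b_i·n_i / q:
  layer 1 (clean gravel): t_1 = 1.99 × 0.29 / 35.53 = 0.01624 d
  layer 2 (coarse sand): t_2 = 2.06 × 0.20 / 35.53 = 0.01160 d
Total t = Σ t_i = 0.02784 days.

0.0278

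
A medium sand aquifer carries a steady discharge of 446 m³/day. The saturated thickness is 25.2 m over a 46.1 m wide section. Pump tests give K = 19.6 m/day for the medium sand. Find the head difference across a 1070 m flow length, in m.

21.0

Cross-sectional area A = 46.1 × 25.2 = 1162 m².
From Q = K·A·i, i = Q / (K·A) = 446 / (19.60 × 1162) = 0.01959.
Head loss Δh = i · L = 0.01959 × 1070 = 20.96 m.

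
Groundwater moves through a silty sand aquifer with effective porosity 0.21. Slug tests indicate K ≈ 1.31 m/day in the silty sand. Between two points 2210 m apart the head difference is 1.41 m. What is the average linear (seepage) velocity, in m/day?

0.00398

Hydraulic gradient i = Δh / L = 1.41 / 2210 = 0.0006380.
Darcy flux q = K · i = 1.310 × 0.0006380 = 0.0008358 m/day.
Seepage velocity v = q / n_e = 0.0008358 / 0.21 = 0.003980 m/day.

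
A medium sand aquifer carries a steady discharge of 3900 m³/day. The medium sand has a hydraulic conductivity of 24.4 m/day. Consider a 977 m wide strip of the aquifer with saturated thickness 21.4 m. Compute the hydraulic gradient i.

0.00764

Cross-sectional area A = 977 × 21.4 = 20908 m².
From Q = K·A·i, i = Q / (K·A) = 3900 / (24.40 × 20908) = 0.007645.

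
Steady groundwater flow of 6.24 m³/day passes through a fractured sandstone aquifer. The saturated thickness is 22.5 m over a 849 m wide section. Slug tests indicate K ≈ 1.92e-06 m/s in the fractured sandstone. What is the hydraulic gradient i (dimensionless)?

Convert K: 1.92e-06 m/s × 86400 = 0.1659 m/day.
Cross-sectional area A = 849 × 22.5 = 19102 m².
From Q = K·A·i, i = Q / (K·A) = 6.24 / (0.1659 × 19102) = 0.001969.

0.00197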